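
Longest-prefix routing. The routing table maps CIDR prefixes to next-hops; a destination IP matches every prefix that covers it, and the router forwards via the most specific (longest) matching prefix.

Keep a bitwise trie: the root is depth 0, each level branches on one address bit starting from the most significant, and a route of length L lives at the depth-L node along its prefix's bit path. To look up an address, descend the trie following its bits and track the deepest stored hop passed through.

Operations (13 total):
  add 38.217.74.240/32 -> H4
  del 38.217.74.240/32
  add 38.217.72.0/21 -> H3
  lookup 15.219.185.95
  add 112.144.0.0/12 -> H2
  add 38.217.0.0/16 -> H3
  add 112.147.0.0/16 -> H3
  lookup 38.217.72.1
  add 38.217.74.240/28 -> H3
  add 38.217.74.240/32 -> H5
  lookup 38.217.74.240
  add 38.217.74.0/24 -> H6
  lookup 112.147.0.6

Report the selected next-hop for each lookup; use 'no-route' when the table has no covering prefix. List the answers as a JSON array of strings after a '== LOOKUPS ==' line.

Trace:
  add 38.217.74.240/32 -> H4 at depth 32
  - 38.217.74.240/32 clear@32
  add 38.217.72.0/21 -> H3 at depth 21
  ? 15.219.185.95  path d0:-→d1:-→d2:-  best=no-route
  add 112.144.0.0/12 -> H2 at depth 12
  add 38.217.0.0/16 -> H3 at depth 16
  add 112.147.0.0/16 -> H3 at depth 16
  ? 38.217.72.1  path d0:-→d1:-→d2:-→d3:-→d4:-→d5:-→d6:-→d7:-→d8:-→d9:-→d10:-→d11:-→d12:-→d13:-→d14:-→d15:-→d16:H3→d17:-→d18:-→d19:-→d20:-→d21:H3→d22:-  best=H3
  add 38.217.74.240/28 -> H3 at depth 28
  add 38.217.74.240/32 -> H5 at depth 32
  ? 38.217.74.240  path d0:-→d1:-→d2:-→d3:-→d4:-→d5:-→d6:-→d7:-→d8:-→d9:-→d10:-→d11:-→d12:-→d13:-→d14:-→d15:-→d16:H3→d17:-→d18:-→d19:-→d20:-→d21:H3→d22:-→d23:-→d24:-→d25:-→d26:-→d27:-→d28:H3→d29:-→d30:-→d31:-→d32:H5  best=H5
  add 38.217.74.0/24 -> H6 at depth 24
  ? 112.147.0.6  path d0:-→d1:-→d2:-→d3:-→d4:-→d5:-→d6:-→d7:-→d8:-→d9:-→d10:-→d11:-→d12:H2→d13:-→d14:-→d15:-→d16:H3  best=H3

== LOOKUPS ==
["no-route","H3","H5","H3"]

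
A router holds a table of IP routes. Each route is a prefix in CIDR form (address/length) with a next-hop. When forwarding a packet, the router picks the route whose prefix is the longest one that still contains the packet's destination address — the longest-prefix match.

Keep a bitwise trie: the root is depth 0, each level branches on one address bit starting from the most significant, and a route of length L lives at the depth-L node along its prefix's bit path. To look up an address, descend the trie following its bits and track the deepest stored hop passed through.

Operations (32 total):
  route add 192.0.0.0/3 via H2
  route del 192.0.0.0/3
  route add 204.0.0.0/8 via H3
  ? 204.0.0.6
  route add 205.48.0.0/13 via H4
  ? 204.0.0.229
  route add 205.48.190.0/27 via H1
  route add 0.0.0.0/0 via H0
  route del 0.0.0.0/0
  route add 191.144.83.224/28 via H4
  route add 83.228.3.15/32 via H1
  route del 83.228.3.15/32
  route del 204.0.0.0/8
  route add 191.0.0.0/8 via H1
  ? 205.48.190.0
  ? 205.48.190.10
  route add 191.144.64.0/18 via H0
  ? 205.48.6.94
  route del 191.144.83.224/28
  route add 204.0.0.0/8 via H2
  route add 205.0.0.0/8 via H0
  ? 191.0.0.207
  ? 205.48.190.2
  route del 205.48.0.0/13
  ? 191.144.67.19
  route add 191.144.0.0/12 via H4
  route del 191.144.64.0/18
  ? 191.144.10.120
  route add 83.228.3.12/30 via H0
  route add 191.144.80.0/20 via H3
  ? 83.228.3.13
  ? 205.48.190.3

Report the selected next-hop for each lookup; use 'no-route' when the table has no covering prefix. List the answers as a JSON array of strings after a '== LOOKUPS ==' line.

Process each operation:
  add 192.0.0.0/3 -> H2 at depth 3
  del 192.0.0.0/3 (clear depth 3)
  add 204.0.0.0/8 -> H3 at depth 8
  Q 204.0.0.6: descend 11001100 ; hops seen [H3] ; pick H3
  add 205.48.0.0/13 -> H4 at depth 13
  Q 204.0.0.229: descend 11001100 ; hops seen [H3] ; pick H3
  add 205.48.190.0/27 -> H1 at depth 27
  add 0.0.0.0/0 -> H0 at depth 0
  del 0.0.0.0/0 (clear depth 0)
  add 191.144.83.224/28 -> H4 at depth 28
  add 83.228.3.15/32 -> H1 at depth 32
  del 83.228.3.15/32 (clear depth 32)
  del 204.0.0.0/8 (clear depth 8)
  add 191.0.0.0/8 -> H1 at depth 8
  Q 205.48.190.0: descend 110011010011000010111110000 ; hops seen [H4,H1] ; pick H1
  Q 205.48.190.10: descend 110011010011000010111110000 ; hops seen [H4,H1] ; pick H1
  add 191.144.64.0/18 -> H0 at depth 18
  Q 205.48.6.94: descend 1100110100110000 ; hops seen [H4] ; pick H4
  del 191.144.83.224/28 (clear depth 28)
  add 204.0.0.0/8 -> H2 at depth 8
  add 205.0.0.0/8 -> H0 at depth 8
  Q 191.0.0.207: descend 10111111 ; hops seen [H1] ; pick H1
  Q 205.48.190.2: descend 110011010011000010111110000 ; hops seen [H0,H4,H1] ; pick H1
  del 205.48.0.0/13 (clear depth 13)
  Q 191.144.67.19: descend 1011111110010000010 ; hops seen [H1,H0] ; pick H0
  add 191.144.0.0/12 -> H4 at depth 12
  del 191.144.64.0/18 (clear depth 18)
  Q 191.144.10.120: descend 10111111100100000 ; hops seen [H1,H4] ; pick H4
  add 83.228.3.12/30 -> H0 at depth 30
  add 191.144.80.0/20 -> H3 at depth 20
  Q 83.228.3.13: descend 010100111110010000000011000011 ; hops seen [H0] ; pick H0
  Q 205.48.190.3: descend 110011010011000010111110000 ; hops seen [H0,H1] ; pick H1

== LOOKUPS ==
["H3","H3","H1","H1","H4","H1","H1","H0","H4","H0","H1"]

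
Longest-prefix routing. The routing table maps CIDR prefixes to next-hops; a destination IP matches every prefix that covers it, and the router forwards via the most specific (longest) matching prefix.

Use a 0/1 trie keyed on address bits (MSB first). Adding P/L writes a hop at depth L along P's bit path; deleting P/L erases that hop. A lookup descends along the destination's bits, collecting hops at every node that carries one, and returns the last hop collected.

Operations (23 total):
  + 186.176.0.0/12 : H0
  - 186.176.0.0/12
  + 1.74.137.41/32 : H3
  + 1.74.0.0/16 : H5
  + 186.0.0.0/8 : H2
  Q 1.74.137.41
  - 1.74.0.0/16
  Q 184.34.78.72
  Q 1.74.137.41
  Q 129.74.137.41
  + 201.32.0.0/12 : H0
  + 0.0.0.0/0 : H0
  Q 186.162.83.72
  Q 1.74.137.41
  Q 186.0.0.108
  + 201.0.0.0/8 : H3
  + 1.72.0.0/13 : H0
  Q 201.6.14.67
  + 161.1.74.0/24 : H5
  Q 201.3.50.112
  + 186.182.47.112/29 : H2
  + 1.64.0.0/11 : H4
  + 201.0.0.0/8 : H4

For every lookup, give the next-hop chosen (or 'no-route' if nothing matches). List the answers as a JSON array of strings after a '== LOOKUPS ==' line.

Apply in order:
  add 186.176.0.0/12 -> H0 at depth 12
  del 186.176.0.0/12 (clear depth 12)
  add 1.74.137.41/32 -> H3 at depth 32
  add 1.74.0.0/16 -> H5 at depth 16
  add 186.0.0.0/8 -> H2 at depth 8
  ? 1.74.137.41  path d0:-→d1:-→d2:-→d3:-→d4:-→d5:-→d6:-→d7:-→d8:-→d9:-→d10:-→d11:-→d12:-→d13:-→d14:-→d15:-→d16:H5→d17:-→d18:-→d19:-→d20:-→d21:-→d22:-→d23:-→d24:-→d25:-→d26:-→d27:-→d28:-→d29:-→d30:-→d31:-→d32:H3  best=H3
  del 1.74.0.0/16 (clear depth 16)
  ? 184.34.78.72  path d0:-→d1:-→d2:-→d3:-→d4:-→d5:-→d6:-  best=no-route
  ? 1.74.137.41  path d0:-→d1:-→d2:-→d3:-→d4:-→d5:-→d6:-→d7:-→d8:-→d9:-→d10:-→d11:-→d12:-→d13:-→d14:-→d15:-→d16:-→d17:-→d18:-→d19:-→d20:-→d21:-→d22:-→d23:-→d24:-→d25:-→d26:-→d27:-→d28:-→d29:-→d30:-→d31:-→d32:H3  best=H3
  ? 129.74.137.41  path d0:-→d1:-→d2:-  best=no-route
  add 201.32.0.0/12 -> H0 at depth 12
  add 0.0.0.0/0 -> H0 at depth 0
  ? 186.162.83.72  path d0:H0→d1:-→d2:-→d3:-→d4:-→d5:-→d6:-→d7:-→d8:H2→d9:-→d10:-→d11:-  best=H2
  ? 1.74.137.41  path d0:H0→d1:-→d2:-→d3:-→d4:-→d5:-→d6:-→d7:-→d8:-→d9:-→d10:-→d11:-→d12:-→d13:-→d14:-→d15:-→d16:-→d17:-→d18:-→d19:-→d20:-→d21:-→d22:-→d23:-→d24:-→d25:-→d26:-→d27:-→d28:-→d29:-→d30:-→d31:-→d32:H3  best=H3
  ? 186.0.0.108  path d0:H0→d1:-→d2:-→d3:-→d4:-→d5:-→d6:-→d7:-→d8:H2  best=H2
  add 201.0.0.0/8 -> H3 at depth 8
  add 1.72.0.0/13 -> H0 at depth 13
  ? 201.6.14.67  path d0:H0→d1:-→d2:-→d3:-→d4:-→d5:-→d6:-→d7:-→d8:H3→d9:-→d10:-  best=H3
  add 161.1.74.0/24 -> H5 at depth 24
  ? 201.3.50.112  path d0:H0→d1:-→d2:-→d3:-→d4:-→d5:-→d6:-→d7:-→d8:H3→d9:-→d10:-  best=H3
  add 186.182.47.112/29 -> H2 at depth 29
  add 1.64.0.0/11 -> H4 at depth 11
  add 201.0.0.0/8 -> H4 at depth 8

== LOOKUPS ==
["H3","no-route","H3","no-route","H2","H3","H2","H3","H3"]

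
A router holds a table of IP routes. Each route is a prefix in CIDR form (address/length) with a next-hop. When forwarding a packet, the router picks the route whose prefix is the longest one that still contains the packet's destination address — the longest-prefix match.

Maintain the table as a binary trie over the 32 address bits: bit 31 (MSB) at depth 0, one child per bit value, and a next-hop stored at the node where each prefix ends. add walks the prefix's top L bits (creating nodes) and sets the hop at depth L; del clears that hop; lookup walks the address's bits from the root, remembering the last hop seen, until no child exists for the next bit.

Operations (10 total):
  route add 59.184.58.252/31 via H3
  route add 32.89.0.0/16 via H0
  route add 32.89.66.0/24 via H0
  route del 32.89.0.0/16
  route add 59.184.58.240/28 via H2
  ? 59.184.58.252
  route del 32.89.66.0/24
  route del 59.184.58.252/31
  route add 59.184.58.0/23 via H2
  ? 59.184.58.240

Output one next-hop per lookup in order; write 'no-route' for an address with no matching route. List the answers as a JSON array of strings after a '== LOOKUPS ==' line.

Apply in order:
  add 59.184.58.252/31 -> H3 at depth 31
  add 32.89.0.0/16 -> H0 at depth 16
  add 32.89.66.0/24 -> H0 at depth 24
  del 32.89.0.0/16 (clear depth 16)
  add 59.184.58.240/28 -> H2 at depth 28
  ? 59.184.58.252  path d0:-→d1:-→d2:-→d3:-→d4:-→d5:-→d6:-→d7:-→d8:-→d9:-→d10:-→d11:-→d12:-→d13:-→d14:-→d15:-→d16:-→d17:-→d18:-→d19:-→d20:-→d21:-→d22:-→d23:-→d24:-→d25:-→d26:-→d27:-→d28:H2→d29:-→d30:-→d31:H3  best=H3
  del 32.89.66.0/24 (clear depth 24)
  del 59.184.58.252/31 (clear depth 31)
  add 59.184.58.0/23 -> H2 at depth 23
  ? 59.184.58.240  path d0:-→d1:-→d2:-→d3:-→d4:-→d5:-→d6:-→d7:-→d8:-→d9:-→d10:-→d11:-→d12:-→d13:-→d14:-→d15:-→d16:-→d17:-→d18:-→d19:-→d20:-→d21:-→d22:-→d23:H2→d24:-→d25:-→d26:-→d27:-→d28:H2  best=H2

== LOOKUPS ==
["H3","H2"]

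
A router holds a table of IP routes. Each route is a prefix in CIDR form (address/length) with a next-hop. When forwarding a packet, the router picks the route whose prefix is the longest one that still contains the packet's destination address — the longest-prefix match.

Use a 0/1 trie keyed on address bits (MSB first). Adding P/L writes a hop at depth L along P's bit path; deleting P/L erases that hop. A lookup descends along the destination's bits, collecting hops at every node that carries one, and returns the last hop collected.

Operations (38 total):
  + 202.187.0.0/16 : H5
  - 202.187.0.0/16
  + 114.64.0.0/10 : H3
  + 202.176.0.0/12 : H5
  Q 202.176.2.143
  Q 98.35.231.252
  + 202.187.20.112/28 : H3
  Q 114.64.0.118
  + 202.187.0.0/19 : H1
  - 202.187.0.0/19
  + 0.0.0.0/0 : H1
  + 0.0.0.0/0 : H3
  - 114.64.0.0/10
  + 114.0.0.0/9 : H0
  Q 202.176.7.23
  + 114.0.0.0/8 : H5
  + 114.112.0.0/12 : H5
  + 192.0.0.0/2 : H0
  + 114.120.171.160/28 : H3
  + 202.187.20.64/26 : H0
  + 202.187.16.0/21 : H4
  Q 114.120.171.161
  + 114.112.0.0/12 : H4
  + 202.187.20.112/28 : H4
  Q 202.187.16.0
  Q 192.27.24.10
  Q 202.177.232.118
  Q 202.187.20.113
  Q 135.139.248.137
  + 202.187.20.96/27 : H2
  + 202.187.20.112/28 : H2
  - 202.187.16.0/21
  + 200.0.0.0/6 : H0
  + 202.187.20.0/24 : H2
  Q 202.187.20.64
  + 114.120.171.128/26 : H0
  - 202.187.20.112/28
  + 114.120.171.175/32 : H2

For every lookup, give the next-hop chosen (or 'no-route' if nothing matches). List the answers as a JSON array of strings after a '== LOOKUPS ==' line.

Apply in order:
  + 202.187.0.0/16 (H5) depth=16
  - 202.187.0.0/16 clear@16
  + 114.64.0.0/10 (H3) depth=10
  + 202.176.0.0/12 (H5) depth=12
  Q 202.176.2.143: descend 110010101011 ; hops seen [H5] ; pick H5
  Q 98.35.231.252: descend 011 ; hops seen [∅] ; pick no-route
  + 202.187.20.112/28 (H3) depth=28
  Q 114.64.0.118: descend 0111001001 ; hops seen [H3] ; pick H3
  + 202.187.0.0/19 (H1) depth=19
  - 202.187.0.0/19 clear@19
  + 0.0.0.0/0 (H1) depth=0
  + 0.0.0.0/0 (H3) depth=0
  - 114.64.0.0/10 clear@10
  + 114.0.0.0/9 (H0) depth=9
  Q 202.176.7.23: descend 110010101011 ; hops seen [H3,H5] ; pick H5
  + 114.0.0.0/8 (H5) depth=8
  + 114.112.0.0/12 (H5) depth=12
  + 192.0.0.0/2 (H0) depth=2
  + 114.120.171.160/28 (H3) depth=28
  + 202.187.20.64/26 (H0) depth=26
  + 202.187.16.0/21 (H4) depth=21
  Q 114.120.171.161: descend 0111001001111000101010111010 ; hops seen [H3,H5,H0,H5,H3] ; pick H3
  + 114.112.0.0/12 (H4) depth=12
  + 202.187.20.112/28 (H4) depth=28
  Q 202.187.16.0: descend 110010101011101100010 ; hops seen [H3,H0,H5,H4] ; pick H4
  Q 192.27.24.10: descend 1100 ; hops seen [H3,H0] ; pick H0
  Q 202.177.232.118: descend 110010101011 ; hops seen [H3,H0,H5] ; pick H5
  Q 202.187.20.113: descend 1100101010111011000101000111 ; hops seen [H3,H0,H5,H4,H0,H4] ; pick H4
  Q 135.139.248.137: descend 1 ; hops seen [H3] ; pick H3
  + 202.187.20.96/27 (H2) depth=27
  + 202.187.20.112/28 (H2) depth=28
  - 202.187.16.0/21 clear@21
  + 200.0.0.0/6 (H0) depth=6
  + 202.187.20.0/24 (H2) depth=24
  Q 202.187.20.64: descend 11001010101110110001010001 ; hops seen [H3,H0,H0,H5,H2,H0] ; pick H0
  + 114.120.171.128/26 (H0) depth=26
  - 202.187.20.112/28 clear@28
  + 114.120.171.175/32 (H2) depth=32

== LOOKUPS ==
["H5","no-route","H3","H5","H3","H4","H0","H5","H4","H3","H0"]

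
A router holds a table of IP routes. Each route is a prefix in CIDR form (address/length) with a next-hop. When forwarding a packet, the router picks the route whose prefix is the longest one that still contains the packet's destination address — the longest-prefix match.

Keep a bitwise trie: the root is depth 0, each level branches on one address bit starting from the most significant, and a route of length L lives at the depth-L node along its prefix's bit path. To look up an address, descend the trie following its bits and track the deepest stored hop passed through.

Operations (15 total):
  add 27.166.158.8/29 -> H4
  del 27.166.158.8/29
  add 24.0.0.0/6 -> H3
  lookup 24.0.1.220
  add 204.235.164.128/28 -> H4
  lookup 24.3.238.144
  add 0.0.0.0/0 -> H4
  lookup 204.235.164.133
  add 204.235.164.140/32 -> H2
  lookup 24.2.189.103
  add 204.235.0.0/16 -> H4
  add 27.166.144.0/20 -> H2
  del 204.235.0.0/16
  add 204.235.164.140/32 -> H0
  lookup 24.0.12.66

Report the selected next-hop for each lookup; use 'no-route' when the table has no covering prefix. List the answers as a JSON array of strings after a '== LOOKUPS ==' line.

Apply in order:
  add 27.166.158.8/29 -> H4 at depth 29
  - 27.166.158.8/29 clear@29
  add 24.0.0.0/6 -> H3 at depth 6
  lookup 24.0.1.220: bits 000110 walk d0:-→d1:-→d2:-→d3:-→d4:-→d5:-→d6:H3 -> H3
  add 204.235.164.128/28 -> H4 at depth 28
  lookup 24.3.238.144: bits 000110 walk d0:-→d1:-→d2:-→d3:-→d4:-→d5:-→d6:H3 -> H3
  add 0.0.0.0/0 -> H4 at depth 0
  lookup 204.235.164.133: bits 1100110011101011101001001000 walk d0:H4→d1:-→d2:-→d3:-→d4:-→d5:-→d6:-→d7:-→d8:-→d9:-→d10:-→d11:-→d12:-→d13:-→d14:-→d15:-→d16:-→d17:-→d18:-→d19:-→d20:-→d21:-→d22:-→d23:-→d24:-→d25:-→d26:-→d27:-→d28:H4 -> H4
  add 204.235.164.140/32 -> H2 at depth 32
  lookup 24.2.189.103: bits 000110 walk d0:H4→d1:-→d2:-→d3:-→d4:-→d5:-→d6:H3 -> H3
  add 204.235.0.0/16 -> H4 at depth 16
  add 27.166.144.0/20 -> H2 at depth 20
  - 204.235.0.0/16 clear@16
  add 204.235.164.140/32 -> H0 at depth 32
  lookup 24.0.12.66: bits 000110 walk d0:H4→d1:-→d2:-→d3:-→d4:-→d5:-→d6:H3 -> H3

== LOOKUPS ==
["H3","H3","H4","H3","H3"]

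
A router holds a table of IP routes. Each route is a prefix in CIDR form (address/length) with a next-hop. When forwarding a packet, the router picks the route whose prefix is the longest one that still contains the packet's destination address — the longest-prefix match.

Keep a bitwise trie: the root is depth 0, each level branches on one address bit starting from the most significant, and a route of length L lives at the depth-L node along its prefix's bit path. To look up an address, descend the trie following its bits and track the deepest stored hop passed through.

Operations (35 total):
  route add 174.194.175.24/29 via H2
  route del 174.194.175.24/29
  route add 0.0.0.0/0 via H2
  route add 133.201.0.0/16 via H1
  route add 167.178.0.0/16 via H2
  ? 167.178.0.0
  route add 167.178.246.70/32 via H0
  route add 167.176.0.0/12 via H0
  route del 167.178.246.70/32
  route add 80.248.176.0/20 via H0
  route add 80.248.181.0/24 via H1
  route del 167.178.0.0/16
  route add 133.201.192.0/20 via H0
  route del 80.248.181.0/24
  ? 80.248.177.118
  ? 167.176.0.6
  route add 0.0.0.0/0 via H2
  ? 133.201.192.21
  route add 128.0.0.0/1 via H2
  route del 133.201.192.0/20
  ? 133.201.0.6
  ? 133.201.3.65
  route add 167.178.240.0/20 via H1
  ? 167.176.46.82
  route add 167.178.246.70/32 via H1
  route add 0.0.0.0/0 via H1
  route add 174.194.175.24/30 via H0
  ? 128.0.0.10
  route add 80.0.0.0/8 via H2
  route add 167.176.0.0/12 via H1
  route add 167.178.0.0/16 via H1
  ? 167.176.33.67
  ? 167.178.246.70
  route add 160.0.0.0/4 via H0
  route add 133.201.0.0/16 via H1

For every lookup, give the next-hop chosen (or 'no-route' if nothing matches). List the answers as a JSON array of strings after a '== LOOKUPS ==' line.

Trace:
  + 174.194.175.24/29 (H2) depth=29
  - 174.194.175.24/29 clear@29
  + 0.0.0.0/0 (H2) depth=0
  + 133.201.0.0/16 (H1) depth=16
  + 167.178.0.0/16 (H2) depth=16
  Q 167.178.0.0: descend 1010011110110010 ; hops seen [H2,H2] ; pick H2
  + 167.178.246.70/32 (H0) depth=32
  + 167.176.0.0/12 (H0) depth=12
  - 167.178.246.70/32 clear@32
  + 80.248.176.0/20 (H0) depth=20
  + 80.248.181.0/24 (H1) depth=24
  - 167.178.0.0/16 clear@16
  + 133.201.192.0/20 (H0) depth=20
  - 80.248.181.0/24 clear@24
  Q 80.248.177.118: descend 010100001111100010110 ; hops seen [H2,H0] ; pick H0
  Q 167.176.0.6: descend 10100111101100 ; hops seen [H2,H0] ; pick H0
  + 0.0.0.0/0 (H2) depth=0
  Q 133.201.192.21: descend 10000101110010011100 ; hops seen [H2,H1,H0] ; pick H0
  + 128.0.0.0/1 (H2) depth=1
  - 133.201.192.0/20 clear@20
  Q 133.201.0.6: descend 1000010111001001 ; hops seen [H2,H2,H1] ; pick H1
  Q 133.201.3.65: descend 1000010111001001 ; hops seen [H2,H2,H1] ; pick H1
  + 167.178.240.0/20 (H1) depth=20
  Q 167.176.46.82: descend 10100111101100 ; hops seen [H2,H2,H0] ; pick H0
  + 167.178.246.70/32 (H1) depth=32
  + 0.0.0.0/0 (H1) depth=0
  + 174.194.175.24/30 (H0) depth=30
  Q 128.0.0.10: descend 10000 ; hops seen [H1,H2] ; pick H2
  + 80.0.0.0/8 (H2) depth=8
  + 167.176.0.0/12 (H1) depth=12
  + 167.178.0.0/16 (H1) depth=16
  Q 167.176.33.67: descend 10100111101100 ; hops seen [H1,H2,H1] ; pick H1
  Q 167.178.246.70: descend 10100111101100101111011001000110 ; hops seen [H1,H2,H1,H1,H1,H1] ; pick H1
  + 160.0.0.0/4 (H0) depth=4
  + 133.201.0.0/16 (H1) depth=16

== LOOKUPS ==
["H2","H0","H0","H0","H1","H1","H0","H2","H1","H1"]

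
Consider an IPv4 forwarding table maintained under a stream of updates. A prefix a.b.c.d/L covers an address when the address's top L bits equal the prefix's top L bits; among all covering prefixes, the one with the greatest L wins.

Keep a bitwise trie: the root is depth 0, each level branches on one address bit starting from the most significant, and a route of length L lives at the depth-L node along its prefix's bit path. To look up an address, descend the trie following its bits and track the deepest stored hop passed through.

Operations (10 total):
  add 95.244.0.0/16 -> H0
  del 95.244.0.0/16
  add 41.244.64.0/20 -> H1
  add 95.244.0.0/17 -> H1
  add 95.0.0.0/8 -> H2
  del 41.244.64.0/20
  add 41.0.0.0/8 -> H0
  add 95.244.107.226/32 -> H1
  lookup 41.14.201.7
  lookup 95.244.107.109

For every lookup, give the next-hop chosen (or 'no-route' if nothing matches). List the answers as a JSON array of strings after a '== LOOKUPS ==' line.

Apply in order:
  + 95.244.0.0/16 (H0) depth=16
  del 95.244.0.0/16 (clear depth 16)
  + 41.244.64.0/20 (H1) depth=20
  + 95.244.0.0/17 (H1) depth=17
  + 95.0.0.0/8 (H2) depth=8
  del 41.244.64.0/20 (clear depth 20)
  + 41.0.0.0/8 (H0) depth=8
  + 95.244.107.226/32 (H1) depth=32
  lookup 41.14.201.7: bits 00101001 walk d0:-→d1:-→d2:-→d3:-→d4:-→d5:-→d6:-→d7:-→d8:H0 -> H0
  lookup 95.244.107.109: bits 010111111111010001101011 walk d0:-→d1:-→d2:-→d3:-→d4:-→d5:-→d6:-→d7:-→d8:H2→d9:-→d10:-→d11:-→d12:-→d13:-→d14:-→d15:-→d16:-→d17:H1→d18:-→d19:-→d20:-→d21:-→d22:-→d23:-→d24:- -> H1

== LOOKUPS ==
["H0","H1"]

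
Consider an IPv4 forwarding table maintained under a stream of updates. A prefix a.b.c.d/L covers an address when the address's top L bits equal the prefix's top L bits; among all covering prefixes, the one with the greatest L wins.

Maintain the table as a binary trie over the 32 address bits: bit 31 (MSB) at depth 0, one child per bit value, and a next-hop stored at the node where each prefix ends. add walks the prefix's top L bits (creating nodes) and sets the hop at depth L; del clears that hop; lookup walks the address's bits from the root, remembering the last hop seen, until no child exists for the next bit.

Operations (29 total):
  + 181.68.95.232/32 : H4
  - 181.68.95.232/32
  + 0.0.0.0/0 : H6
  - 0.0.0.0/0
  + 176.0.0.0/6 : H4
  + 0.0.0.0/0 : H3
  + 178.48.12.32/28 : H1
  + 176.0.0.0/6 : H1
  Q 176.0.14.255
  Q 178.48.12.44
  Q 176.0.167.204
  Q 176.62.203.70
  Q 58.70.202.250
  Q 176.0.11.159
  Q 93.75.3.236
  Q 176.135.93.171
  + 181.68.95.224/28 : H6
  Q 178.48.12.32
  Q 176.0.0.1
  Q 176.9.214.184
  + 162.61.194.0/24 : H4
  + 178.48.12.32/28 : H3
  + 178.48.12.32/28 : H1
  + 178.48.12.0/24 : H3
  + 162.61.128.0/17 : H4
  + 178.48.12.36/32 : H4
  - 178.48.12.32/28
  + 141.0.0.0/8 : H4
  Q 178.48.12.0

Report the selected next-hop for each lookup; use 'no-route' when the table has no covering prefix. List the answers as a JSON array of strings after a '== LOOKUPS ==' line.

Apply in order:
  + 181.68.95.232/32 (H4) depth=32
  - 181.68.95.232/32 clear@32
  + 0.0.0.0/0 (H6) depth=0
  - 0.0.0.0/0 clear@0
  + 176.0.0.0/6 (H4) depth=6
  + 0.0.0.0/0 (H3) depth=0
  + 178.48.12.32/28 (H1) depth=28
  + 176.0.0.0/6 (H1) depth=6
  Q 176.0.14.255: descend 101100 ; hops seen [H3,H1] ; pick H1
  Q 178.48.12.44: descend 1011001000110000000011000010 ; hops seen [H3,H1,H1] ; pick H1
  Q 176.0.167.204: descend 101100 ; hops seen [H3,H1] ; pick H1
  Q 176.62.203.70: descend 101100 ; hops seen [H3,H1] ; pick H1
  Q 58.70.202.250: descend ε ; hops seen [H3] ; pick H3
  Q 176.0.11.159: descend 101100 ; hops seen [H3,H1] ; pick H1
  Q 93.75.3.236: descend ε ; hops seen [H3] ; pick H3
  Q 176.135.93.171: descend 101100 ; hops seen [H3,H1] ; pick H1
  + 181.68.95.224/28 (H6) depth=28
  Q 178.48.12.32: descend 1011001000110000000011000010 ; hops seen [H3,H1,H1] ; pick H1
  Q 176.0.0.1: descend 101100 ; hops seen [H3,H1] ; pick H1
  Q 176.9.214.184: descend 101100 ; hops seen [H3,H1] ; pick H1
  + 162.61.194.0/24 (H4) depth=24
  + 178.48.12.32/28 (H3) depth=28
  + 178.48.12.32/28 (H1) depth=28
  + 178.48.12.0/24 (H3) depth=24
  + 162.61.128.0/17 (H4) depth=17
  + 178.48.12.36/32 (H4) depth=32
  - 178.48.12.32/28 clear@28
  + 141.0.0.0/8 (H4) depth=8
  Q 178.48.12.0: descend 10110010001100000000110000 ; hops seen [H3,H1,H3] ; pick H3

== LOOKUPS ==
["H1","H1","H1","H1","H3","H1","H3","H1","H1","H1","H1","H3"]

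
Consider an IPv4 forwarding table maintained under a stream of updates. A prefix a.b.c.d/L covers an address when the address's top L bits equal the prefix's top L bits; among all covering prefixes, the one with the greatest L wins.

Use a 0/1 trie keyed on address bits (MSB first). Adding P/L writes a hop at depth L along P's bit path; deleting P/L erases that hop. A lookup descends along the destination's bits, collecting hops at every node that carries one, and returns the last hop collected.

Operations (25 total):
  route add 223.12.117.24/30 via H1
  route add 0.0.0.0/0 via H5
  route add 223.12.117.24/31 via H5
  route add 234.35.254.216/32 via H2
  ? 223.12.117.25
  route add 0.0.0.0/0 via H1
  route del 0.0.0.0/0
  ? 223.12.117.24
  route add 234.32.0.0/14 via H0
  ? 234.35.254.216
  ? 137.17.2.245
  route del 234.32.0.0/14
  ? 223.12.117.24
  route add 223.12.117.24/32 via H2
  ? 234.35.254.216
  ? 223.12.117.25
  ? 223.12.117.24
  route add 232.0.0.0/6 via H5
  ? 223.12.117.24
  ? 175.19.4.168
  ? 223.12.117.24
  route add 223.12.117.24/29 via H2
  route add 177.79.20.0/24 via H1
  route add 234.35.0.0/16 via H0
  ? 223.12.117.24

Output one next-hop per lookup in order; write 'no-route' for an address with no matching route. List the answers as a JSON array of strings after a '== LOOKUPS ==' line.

Trace:
  + 223.12.117.24/30 (H1) depth=30
  + 0.0.0.0/0 (H5) depth=0
  + 223.12.117.24/31 (H5) depth=31
  + 234.35.254.216/32 (H2) depth=32
  Q 223.12.117.25: descend 1101111100001100011101010001100 ; hops seen [H5,H1,H5] ; pick H5
  + 0.0.0.0/0 (H1) depth=0
  - 0.0.0.0/0 clear@0
  Q 223.12.117.24: descend 1101111100001100011101010001100 ; hops seen [H1,H5] ; pick H5
  + 234.32.0.0/14 (H0) depth=14
  Q 234.35.254.216: descend 11101010001000111111111011011000 ; hops seen [H0,H2] ; pick H2
  Q 137.17.2.245: descend 1 ; hops seen [∅] ; pick no-route
  - 234.32.0.0/14 clear@14
  Q 223.12.117.24: descend 1101111100001100011101010001100 ; hops seen [H1,H5] ; pick H5
  + 223.12.117.24/32 (H2) depth=32
  Q 234.35.254.216: descend 11101010001000111111111011011000 ; hops seen [H2] ; pick H2
  Q 223.12.117.25: descend 1101111100001100011101010001100 ; hops seen [H1,H5] ; pick H5
  Q 223.12.117.24: descend 11011111000011000111010100011000 ; hops seen [H1,H5,H2] ; pick H2
  + 232.0.0.0/6 (H5) depth=6
  Q 223.12.117.24: descend 11011111000011000111010100011000 ; hops seen [H1,H5,H2] ; pick H2
  Q 175.19.4.168: descend 1 ; hops seen [∅] ; pick no-route
  Q 223.12.117.24: descend 11011111000011000111010100011000 ; hops seen [H1,H5,H2] ; pick H2
  + 223.12.117.24/29 (H2) depth=29
  + 177.79.20.0/24 (H1) depth=24
  + 234.35.0.0/16 (H0) depth=16
  Q 223.12.117.24: descend 11011111000011000111010100011000 ; hops seen [H2,H1,H5,H2] ; pick H2

== LOOKUPS ==
["H5","H5","H2","no-route","H5","H2","H5","H2","H2","no-route","H2","H2"]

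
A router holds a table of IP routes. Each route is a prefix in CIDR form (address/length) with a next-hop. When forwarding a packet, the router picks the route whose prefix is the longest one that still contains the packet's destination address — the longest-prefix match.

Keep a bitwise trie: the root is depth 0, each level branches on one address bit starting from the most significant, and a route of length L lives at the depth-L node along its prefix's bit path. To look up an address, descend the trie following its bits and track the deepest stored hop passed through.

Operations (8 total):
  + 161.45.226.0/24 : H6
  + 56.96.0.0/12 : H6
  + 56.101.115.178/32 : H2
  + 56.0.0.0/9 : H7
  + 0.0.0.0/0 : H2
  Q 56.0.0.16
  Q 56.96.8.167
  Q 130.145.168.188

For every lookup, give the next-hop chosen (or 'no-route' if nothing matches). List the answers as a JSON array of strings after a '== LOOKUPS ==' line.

Process each operation:
  + 161.45.226.0/24 (H6) depth=24
  + 56.96.0.0/12 (H6) depth=12
  + 56.101.115.178/32 (H2) depth=32
  + 56.0.0.0/9 (H7) depth=9
  + 0.0.0.0/0 (H2) depth=0
  ? 56.0.0.16  path d0:H2→d1:-→d2:-→d3:-→d4:-→d5:-→d6:-→d7:-→d8:-→d9:H7  best=H7
  ? 56.96.8.167  path d0:H2→d1:-→d2:-→d3:-→d4:-→d5:-→d6:-→d7:-→d8:-→d9:H7→d10:-→d11:-→d12:H6→d13:-  best=H6
  ? 130.145.168.188  path d0:H2→d1:-→d2:-  best=H2

== LOOKUPS ==
["H7","H6","H2"]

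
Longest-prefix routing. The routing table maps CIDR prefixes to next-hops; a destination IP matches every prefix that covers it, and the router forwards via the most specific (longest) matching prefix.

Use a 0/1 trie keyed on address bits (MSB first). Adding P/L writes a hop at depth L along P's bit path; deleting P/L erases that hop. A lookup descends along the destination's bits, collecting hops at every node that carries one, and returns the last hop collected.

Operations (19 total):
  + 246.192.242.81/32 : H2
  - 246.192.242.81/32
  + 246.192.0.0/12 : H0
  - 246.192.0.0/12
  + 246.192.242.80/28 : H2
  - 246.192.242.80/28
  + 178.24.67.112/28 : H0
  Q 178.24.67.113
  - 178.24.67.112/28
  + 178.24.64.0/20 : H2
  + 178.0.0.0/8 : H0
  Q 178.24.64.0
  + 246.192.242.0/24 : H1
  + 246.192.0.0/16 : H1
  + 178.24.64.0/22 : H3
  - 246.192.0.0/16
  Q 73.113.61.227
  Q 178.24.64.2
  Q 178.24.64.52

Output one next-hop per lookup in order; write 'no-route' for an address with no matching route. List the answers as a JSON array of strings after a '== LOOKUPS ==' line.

Trace:
  + 246.192.242.81/32 (H2) depth=32
  del 246.192.242.81/32 (clear depth 32)
  + 246.192.0.0/12 (H0) depth=12
  del 246.192.0.0/12 (clear depth 12)
  + 246.192.242.80/28 (H2) depth=28
  del 246.192.242.80/28 (clear depth 28)
  + 178.24.67.112/28 (H0) depth=28
  Q 178.24.67.113: descend 1011001000011000010000110111 ; hops seen [H0] ; pick H0
  del 178.24.67.112/28 (clear depth 28)
  + 178.24.64.0/20 (H2) depth=20
  + 178.0.0.0/8 (H0) depth=8
  Q 178.24.64.0: descend 1011001000011000010000 ; hops seen [H0,H2] ; pick H2
  + 246.192.242.0/24 (H1) depth=24
  + 246.192.0.0/16 (H1) depth=16
  + 178.24.64.0/22 (H3) depth=22
  del 246.192.0.0/16 (clear depth 16)
  Q 73.113.61.227: descend ε ; hops seen [∅] ; pick no-route
  Q 178.24.64.2: descend 1011001000011000010000 ; hops seen [H0,H2,H3] ; pick H3
  Q 178.24.64.52: descend 1011001000011000010000 ; hops seen [H0,H2,H3] ; pick H3

== LOOKUPS ==
["H0","H2","no-route","H3","H3"]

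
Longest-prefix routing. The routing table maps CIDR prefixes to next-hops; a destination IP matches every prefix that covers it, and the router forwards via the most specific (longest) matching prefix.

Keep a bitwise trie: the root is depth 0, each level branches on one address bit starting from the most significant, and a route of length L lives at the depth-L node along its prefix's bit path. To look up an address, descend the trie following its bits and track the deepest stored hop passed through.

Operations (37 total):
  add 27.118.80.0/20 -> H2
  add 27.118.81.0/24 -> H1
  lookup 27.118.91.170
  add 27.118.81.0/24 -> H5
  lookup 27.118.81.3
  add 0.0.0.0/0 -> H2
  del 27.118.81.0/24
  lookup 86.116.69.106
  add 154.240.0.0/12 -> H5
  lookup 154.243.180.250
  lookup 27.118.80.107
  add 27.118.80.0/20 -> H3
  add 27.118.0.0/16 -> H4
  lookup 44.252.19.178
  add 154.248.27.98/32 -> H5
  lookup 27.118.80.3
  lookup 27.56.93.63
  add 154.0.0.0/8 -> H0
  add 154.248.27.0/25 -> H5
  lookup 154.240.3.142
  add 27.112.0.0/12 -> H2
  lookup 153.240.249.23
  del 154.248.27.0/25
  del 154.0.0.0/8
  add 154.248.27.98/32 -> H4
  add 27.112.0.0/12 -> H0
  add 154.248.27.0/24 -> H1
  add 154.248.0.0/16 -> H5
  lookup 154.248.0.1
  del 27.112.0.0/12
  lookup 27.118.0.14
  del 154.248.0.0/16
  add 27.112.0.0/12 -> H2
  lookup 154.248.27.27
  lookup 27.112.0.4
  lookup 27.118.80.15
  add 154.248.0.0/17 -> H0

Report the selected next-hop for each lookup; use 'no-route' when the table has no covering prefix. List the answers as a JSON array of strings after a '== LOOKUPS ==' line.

Apply in order:
  add 27.118.80.0/20 -> H2 at depth 20
  add 27.118.81.0/24 -> H1 at depth 24
  Q 27.118.91.170: descend 00011011011101100101 ; hops seen [H2] ; pick H2
  add 27.118.81.0/24 -> H5 at depth 24
  Q 27.118.81.3: descend 000110110111011001010001 ; hops seen [H2,H5] ; pick H5
  add 0.0.0.0/0 -> H2 at depth 0
  del 27.118.81.0/24 (clear depth 24)
  Q 86.116.69.106: descend 0 ; hops seen [H2] ; pick H2
  add 154.240.0.0/12 -> H5 at depth 12
  Q 154.243.180.250: descend 100110101111 ; hops seen [H2,H5] ; pick H5
  Q 27.118.80.107: descend 00011011011101100101000 ; hops seen [H2,H2] ; pick H2
  add 27.118.80.0/20 -> H3 at depth 20
  add 27.118.0.0/16 -> H4 at depth 16
  Q 44.252.19.178: descend 00 ; hops seen [H2] ; pick H2
  add 154.248.27.98/32 -> H5 at depth 32
  Q 27.118.80.3: descend 00011011011101100101000 ; hops seen [H2,H4,H3] ; pick H3
  Q 27.56.93.63: descend 000110110 ; hops seen [H2] ; pick H2
  add 154.0.0.0/8 -> H0 at depth 8
  add 154.248.27.0/25 -> H5 at depth 25
  Q 154.240.3.142: descend 100110101111 ; hops seen [H2,H0,H5] ; pick H5
  add 27.112.0.0/12 -> H2 at depth 12
  Q 153.240.249.23: descend 100110 ; hops seen [H2] ; pick H2
  del 154.248.27.0/25 (clear depth 25)
  del 154.0.0.0/8 (clear depth 8)
  add 154.248.27.98/32 -> H4 at depth 32
  add 27.112.0.0/12 -> H0 at depth 12
  add 154.248.27.0/24 -> H1 at depth 24
  add 154.248.0.0/16 -> H5 at depth 16
  Q 154.248.0.1: descend 1001101011111000000 ; hops seen [H2,H5,H5] ; pick H5
  del 27.112.0.0/12 (clear depth 12)
  Q 27.118.0.14: descend 00011011011101100 ; hops seen [H2,H4] ; pick H4
  del 154.248.0.0/16 (clear depth 16)
  add 27.112.0.0/12 -> H2 at depth 12
  Q 154.248.27.27: descend 1001101011111000000110110 ; hops seen [H2,H5,H1] ; pick H1
  Q 27.112.0.4: descend 0001101101110 ; hops seen [H2,H2] ; pick H2
  Q 27.118.80.15: descend 00011011011101100101000 ; hops seen [H2,H2,H4,H3] ; pick H3
  add 154.248.0.0/17 -> H0 at depth 17

== LOOKUPS ==
["H2","H5","H2","H5","H2","H2","H3","H2","H5","H2","H5","H4","H1","H2","H3"]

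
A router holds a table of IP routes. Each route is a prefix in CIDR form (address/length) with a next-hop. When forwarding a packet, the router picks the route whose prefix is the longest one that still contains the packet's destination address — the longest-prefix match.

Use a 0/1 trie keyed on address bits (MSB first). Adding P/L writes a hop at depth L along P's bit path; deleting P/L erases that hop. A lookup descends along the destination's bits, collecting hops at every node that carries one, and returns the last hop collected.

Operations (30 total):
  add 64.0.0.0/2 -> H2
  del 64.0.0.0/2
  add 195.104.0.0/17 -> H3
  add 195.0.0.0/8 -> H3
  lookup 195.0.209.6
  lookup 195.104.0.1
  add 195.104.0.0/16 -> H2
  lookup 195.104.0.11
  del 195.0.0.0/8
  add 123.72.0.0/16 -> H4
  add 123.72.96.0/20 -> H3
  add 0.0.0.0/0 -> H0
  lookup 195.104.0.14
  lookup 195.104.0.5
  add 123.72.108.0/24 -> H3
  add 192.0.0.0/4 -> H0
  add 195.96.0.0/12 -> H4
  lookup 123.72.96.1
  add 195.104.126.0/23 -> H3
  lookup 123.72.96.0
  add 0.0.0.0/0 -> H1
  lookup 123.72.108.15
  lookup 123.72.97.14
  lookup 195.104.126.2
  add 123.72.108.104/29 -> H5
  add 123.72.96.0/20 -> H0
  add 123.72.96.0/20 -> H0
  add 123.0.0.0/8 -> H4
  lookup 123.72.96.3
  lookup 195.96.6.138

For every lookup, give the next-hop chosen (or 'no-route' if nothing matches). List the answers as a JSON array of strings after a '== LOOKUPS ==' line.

Process each operation:
  + 64.0.0.0/2 (H2) depth=2
  - 64.0.0.0/2 clear@2
  + 195.104.0.0/17 (H3) depth=17
  + 195.0.0.0/8 (H3) depth=8
  lookup 195.0.209.6: bits 110000110 walk d0:-→d1:-→d2:-→d3:-→d4:-→d5:-→d6:-→d7:-→d8:H3→d9:- -> H3
  lookup 195.104.0.1: bits 11000011011010000 walk d0:-→d1:-→d2:-→d3:-→d4:-→d5:-→d6:-→d7:-→d8:H3→d9:-→d10:-→d11:-→d12:-→d13:-→d14:-→d15:-→d16:-→d17:H3 -> H3
  + 195.104.0.0/16 (H2) depth=16
  lookup 195.104.0.11: bits 11000011011010000 walk d0:-→d1:-→d2:-→d3:-→d4:-→d5:-→d6:-→d7:-→d8:H3→d9:-→d10:-→d11:-→d12:-→d13:-→d14:-→d15:-→d16:H2→d17:H3 -> H3
  - 195.0.0.0/8 clear@8
  + 123.72.0.0/16 (H4) depth=16
  + 123.72.96.0/20 (H3) depth=20
  + 0.0.0.0/0 (H0) depth=0
  lookup 195.104.0.14: bits 11000011011010000 walk d0:H0→d1:-→d2:-→d3:-→d4:-→d5:-→d6:-→d7:-→d8:-→d9:-→d10:-→d11:-→d12:-→d13:-→d14:-→d15:-→d16:H2→d17:H3 -> H3
  lookup 195.104.0.5: bits 11000011011010000 walk d0:H0→d1:-→d2:-→d3:-→d4:-→d5:-→d6:-→d7:-→d8:-→d9:-→d10:-→d11:-→d12:-→d13:-→d14:-→d15:-→d16:H2→d17:H3 -> H3
  + 123.72.108.0/24 (H3) depth=24
  + 192.0.0.0/4 (H0) depth=4
  + 195.96.0.0/12 (H4) depth=12
  lookup 123.72.96.1: bits 01111011010010000110 walk d0:H0→d1:-→d2:-→d3:-→d4:-→d5:-→d6:-→d7:-→d8:-→d9:-→d10:-→d11:-→d12:-→d13:-→d14:-→d15:-→d16:H4→d17:-→d18:-→d19:-→d20:H3 -> H3
  + 195.104.126.0/23 (H3) depth=23
  lookup 123.72.96.0: bits 01111011010010000110 walk d0:H0→d1:-→d2:-→d3:-→d4:-→d5:-→d6:-→d7:-→d8:-→d9:-→d10:-→d11:-→d12:-→d13:-→d14:-→d15:-→d16:H4→d17:-→d18:-→d19:-→d20:H3 -> H3
  + 0.0.0.0/0 (H1) depth=0
  lookup 123.72.108.15: bits 011110110100100001101100 walk d0:H1→d1:-→d2:-→d3:-→d4:-→d5:-→d6:-→d7:-→d8:-→d9:-→d10:-→d11:-→d12:-→d13:-→d14:-→d15:-→d16:H4→d17:-→d18:-→d19:-→d20:H3→d21:-→d22:-→d23:-→d24:H3 -> H3
  lookup 123.72.97.14: bits 01111011010010000110 walk d0:H1→d1:-→d2:-→d3:-→d4:-→d5:-→d6:-→d7:-→d8:-→d9:-→d10:-→d11:-→d12:-→d13:-→d14:-→d15:-→d16:H4→d17:-→d18:-→d19:-→d20:H3 -> H3
  lookup 195.104.126.2: bits 11000011011010000111111 walk d0:H1→d1:-→d2:-→d3:-→d4:H0→d5:-→d6:-→d7:-→d8:-→d9:-→d10:-→d11:-→d12:H4→d13:-→d14:-→d15:-→d16:H2→d17:H3→d18:-→d19:-→d20:-→d21:-→d22:-→d23:H3 -> H3
  + 123.72.108.104/29 (H5) depth=29
  + 123.72.96.0/20 (H0) depth=20
  + 123.72.96.0/20 (H0) depth=20
  + 123.0.0.0/8 (H4) depth=8
  lookup 123.72.96.3: bits 01111011010010000110 walk d0:H1→d1:-→d2:-→d3:-→d4:-→d5:-→d6:-→d7:-→d8:H4→d9:-→d10:-→d11:-→d12:-→d13:-→d14:-→d15:-→d16:H4→d17:-→d18:-→d19:-→d20:H0 -> H0
  lookup 195.96.6.138: bits 110000110110 walk d0:H1→d1:-→d2:-→d3:-→d4:H0→d5:-→d6:-→d7:-→d8:-→d9:-→d10:-→d11:-→d12:H4 -> H4

== LOOKUPS ==
["H3","H3","H3","H3","H3","H3","H3","H3","H3","H3","H0","H4"]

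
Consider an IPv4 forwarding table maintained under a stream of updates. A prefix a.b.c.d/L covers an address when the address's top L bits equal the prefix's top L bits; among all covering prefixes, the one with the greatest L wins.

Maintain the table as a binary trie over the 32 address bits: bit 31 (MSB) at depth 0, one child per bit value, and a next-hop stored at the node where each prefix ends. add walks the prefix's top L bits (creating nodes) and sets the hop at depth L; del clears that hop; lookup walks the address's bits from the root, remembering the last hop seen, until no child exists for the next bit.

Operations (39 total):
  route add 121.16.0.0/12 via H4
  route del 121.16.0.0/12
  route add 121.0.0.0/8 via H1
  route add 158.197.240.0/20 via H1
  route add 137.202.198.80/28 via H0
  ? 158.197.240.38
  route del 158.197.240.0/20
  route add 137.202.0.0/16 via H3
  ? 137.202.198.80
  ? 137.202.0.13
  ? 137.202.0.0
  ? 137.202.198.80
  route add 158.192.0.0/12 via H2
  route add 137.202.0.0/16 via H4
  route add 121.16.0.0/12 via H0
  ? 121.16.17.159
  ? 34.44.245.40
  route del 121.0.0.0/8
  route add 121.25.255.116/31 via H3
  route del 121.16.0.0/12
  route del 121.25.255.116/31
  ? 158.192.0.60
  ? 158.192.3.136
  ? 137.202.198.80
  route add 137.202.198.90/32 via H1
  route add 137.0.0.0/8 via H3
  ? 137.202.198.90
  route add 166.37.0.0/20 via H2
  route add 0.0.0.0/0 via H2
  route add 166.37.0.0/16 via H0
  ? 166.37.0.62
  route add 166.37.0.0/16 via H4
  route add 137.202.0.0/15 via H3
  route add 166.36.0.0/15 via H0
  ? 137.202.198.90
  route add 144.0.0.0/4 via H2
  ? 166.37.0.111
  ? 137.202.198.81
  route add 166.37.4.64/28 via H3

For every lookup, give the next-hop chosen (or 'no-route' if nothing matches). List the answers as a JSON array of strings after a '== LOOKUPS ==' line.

Process each operation:
  + 121.16.0.0/12 (H4) depth=12
  - 121.16.0.0/12 clear@12
  + 121.0.0.0/8 (H1) depth=8
  + 158.197.240.0/20 (H1) depth=20
  + 137.202.198.80/28 (H0) depth=28
  Q 158.197.240.38: descend 10011110110001011111 ; hops seen [H1] ; pick H1
  - 158.197.240.0/20 clear@20
  + 137.202.0.0/16 (H3) depth=16
  Q 137.202.198.80: descend 1000100111001010110001100101 ; hops seen [H3,H0] ; pick H0
  Q 137.202.0.13: descend 1000100111001010 ; hops seen [H3] ; pick H3
  Q 137.202.0.0: descend 1000100111001010 ; hops seen [H3] ; pick H3
  Q 137.202.198.80: descend 1000100111001010110001100101 ; hops seen [H3,H0] ; pick H0
  + 158.192.0.0/12 (H2) depth=12
  + 137.202.0.0/16 (H4) depth=16
  + 121.16.0.0/12 (H0) depth=12
  Q 121.16.17.159: descend 011110010001 ; hops seen [H1,H0] ; pick H0
  Q 34.44.245.40: descend 0 ; hops seen [∅] ; pick no-route
  - 121.0.0.0/8 clear@8
  + 121.25.255.116/31 (H3) depth=31
  - 121.16.0.0/12 clear@12
  - 121.25.255.116/31 clear@31
  Q 158.192.0.60: descend 1001111011000 ; hops seen [H2] ; pick H2
  Q 158.192.3.136: descend 1001111011000 ; hops seen [H2] ; pick H2
  Q 137.202.198.80: descend 1000100111001010110001100101 ; hops seen [H4,H0] ; pick H0
  + 137.202.198.90/32 (H1) depth=32
  + 137.0.0.0/8 (H3) depth=8
  Q 137.202.198.90: descend 10001001110010101100011001011010 ; hops seen [H3,H4,H0,H1] ; pick H1
  + 166.37.0.0/20 (H2) depth=20
  + 0.0.0.0/0 (H2) depth=0
  + 166.37.0.0/16 (H0) depth=16
  Q 166.37.0.62: descend 10100110001001010000 ; hops seen [H2,H0,H2] ; pick H2
  + 166.37.0.0/16 (H4) depth=16
  + 137.202.0.0/15 (H3) depth=15
  + 166.36.0.0/15 (H0) depth=15
  Q 137.202.198.90: descend 10001001110010101100011001011010 ; hops seen [H2,H3,H3,H4,H0,H1] ; pick H1
  + 144.0.0.0/4 (H2) depth=4
  Q 166.37.0.111: descend 10100110001001010000 ; hops seen [H2,H0,H4,H2] ; pick H2
  Q 137.202.198.81: descend 1000100111001010110001100101 ; hops seen [H2,H3,H3,H4,H0] ; pick H0
  + 166.37.4.64/28 (H3) depth=28

== LOOKUPS ==
["H1","H0","H3","H3","H0","H0","no-route","H2","H2","H0","H1","H2","H1","H2","H0"]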